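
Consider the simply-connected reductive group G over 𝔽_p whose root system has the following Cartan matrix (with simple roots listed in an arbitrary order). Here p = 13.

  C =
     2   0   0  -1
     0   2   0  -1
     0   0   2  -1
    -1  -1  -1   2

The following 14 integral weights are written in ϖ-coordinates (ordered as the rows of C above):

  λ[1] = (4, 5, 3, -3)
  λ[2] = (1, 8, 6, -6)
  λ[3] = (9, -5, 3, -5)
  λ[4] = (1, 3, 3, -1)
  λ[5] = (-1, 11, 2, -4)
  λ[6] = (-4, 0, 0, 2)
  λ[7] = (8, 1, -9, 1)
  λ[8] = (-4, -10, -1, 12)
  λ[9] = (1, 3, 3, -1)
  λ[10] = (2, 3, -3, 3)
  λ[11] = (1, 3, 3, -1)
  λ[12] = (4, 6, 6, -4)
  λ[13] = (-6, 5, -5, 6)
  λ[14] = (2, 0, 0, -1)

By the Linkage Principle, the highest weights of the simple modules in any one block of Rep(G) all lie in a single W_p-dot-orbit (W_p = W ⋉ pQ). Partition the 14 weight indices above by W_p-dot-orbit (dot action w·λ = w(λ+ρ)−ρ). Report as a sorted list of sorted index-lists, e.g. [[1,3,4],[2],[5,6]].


Cartan matrix: type D_4 (|W|=192); un-permuting the 4 rows.

Folding the 14 weights λ_j+ρ into Ā_13 (reps in the given 4-coord order):

  λ_1+ρ ↦ (3, 4, 2, 2);  λ_2+ρ ↦ (3, 4, 2, 2);  λ_3+ρ ↦ (2, 4, 4, 0);  λ_4+ρ ↦ (2, 4, 4, 0);  λ_5+ρ ↦ (3, 9, 0, 0);  λ_6+ρ ↦ (3, 1, 1, 0);  λ_7+ρ ↦ (3, 4, 2, 2);  λ_8+ρ ↦ (3, 9, 0, 0);  λ_9+ρ ↦ (2, 4, 4, 0);  λ_10+ρ ↦ (3, 4, 2, 2);  λ_11+ρ ↦ (2, 4, 4, 0);  λ_12+ρ ↦ (2, 4, 4, 0);  λ_13+ρ ↦ (3, 4, 2, 2);  λ_14+ρ ↦ (3, 1, 1, 0)

Partition of {1..14} into 4 W_13-dot-orbits:

[[1, 2, 7, 10, 13], [3, 4, 9, 11, 12], [5, 8], [6, 14]]


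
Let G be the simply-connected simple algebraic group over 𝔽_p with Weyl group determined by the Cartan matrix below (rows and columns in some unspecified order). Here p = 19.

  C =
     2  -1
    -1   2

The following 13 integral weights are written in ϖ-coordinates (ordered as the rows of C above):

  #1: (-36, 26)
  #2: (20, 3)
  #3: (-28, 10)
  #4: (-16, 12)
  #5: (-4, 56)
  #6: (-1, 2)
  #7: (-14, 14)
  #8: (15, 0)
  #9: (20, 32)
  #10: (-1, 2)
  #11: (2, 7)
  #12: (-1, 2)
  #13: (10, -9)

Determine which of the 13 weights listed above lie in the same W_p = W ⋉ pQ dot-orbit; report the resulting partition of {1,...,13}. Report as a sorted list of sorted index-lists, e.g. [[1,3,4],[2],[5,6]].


Cartan matrix: type A_2 (|W|=6); un-permuting the 2 rows.

Ā_19 reps of the 13 weights (A_2, coords as presented):

    λ_1 → (3, 8)
    λ_2 → (13, 2)
    λ_3 → (3, 8)
    λ_4 → (13, 2)
    λ_5 → (0, 3)
    λ_6 → (0, 3)
    λ_7 → (13, 2)
    λ_8 → (16, 1)
    λ_9 → (2, 14)
    λ_10 → (0, 3)
    λ_11 → (3, 8)
    λ_12 → (0, 3)
    λ_13 → (3, 8)

These 13 weights hit 5 W_19-dot-orbits; sizes (4, 3, 4, 1, 1):

[[1, 3, 11, 13], [2, 4, 7], [5, 6, 10, 12], [8], [9]]


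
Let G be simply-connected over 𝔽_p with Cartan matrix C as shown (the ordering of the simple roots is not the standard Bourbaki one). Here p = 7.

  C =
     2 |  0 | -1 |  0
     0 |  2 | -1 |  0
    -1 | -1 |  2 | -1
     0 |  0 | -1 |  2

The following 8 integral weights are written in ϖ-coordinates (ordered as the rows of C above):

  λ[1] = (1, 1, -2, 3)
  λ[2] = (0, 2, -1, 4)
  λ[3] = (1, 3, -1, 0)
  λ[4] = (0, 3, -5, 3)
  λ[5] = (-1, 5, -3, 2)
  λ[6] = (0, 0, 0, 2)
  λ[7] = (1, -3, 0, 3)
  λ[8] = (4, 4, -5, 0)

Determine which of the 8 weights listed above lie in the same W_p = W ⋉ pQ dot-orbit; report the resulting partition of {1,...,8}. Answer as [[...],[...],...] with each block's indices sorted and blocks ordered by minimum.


Root system D_4: the 4×4 matrix C matches after relabeling.

λ_j+ρ reflected into Ā_7 (⟨·,θ^∨⟩≤7); 4-tuples as given:

  1: (1, 1, 1, 3)
  2: (1, 1, 1, 3)
  3: (2, 4, 0, 1)
  4: (3, 0, 1, 0)
  5: (2, 4, 0, 1)
  6: (1, 1, 1, 3)
  7: (1, 1, 1, 3)
  8: (1, 1, 1, 3)

Grouping the 8 weights by Ā_7-representative: 3 linkage classes.

[[1, 2, 6, 7, 8], [3, 5], [4]]


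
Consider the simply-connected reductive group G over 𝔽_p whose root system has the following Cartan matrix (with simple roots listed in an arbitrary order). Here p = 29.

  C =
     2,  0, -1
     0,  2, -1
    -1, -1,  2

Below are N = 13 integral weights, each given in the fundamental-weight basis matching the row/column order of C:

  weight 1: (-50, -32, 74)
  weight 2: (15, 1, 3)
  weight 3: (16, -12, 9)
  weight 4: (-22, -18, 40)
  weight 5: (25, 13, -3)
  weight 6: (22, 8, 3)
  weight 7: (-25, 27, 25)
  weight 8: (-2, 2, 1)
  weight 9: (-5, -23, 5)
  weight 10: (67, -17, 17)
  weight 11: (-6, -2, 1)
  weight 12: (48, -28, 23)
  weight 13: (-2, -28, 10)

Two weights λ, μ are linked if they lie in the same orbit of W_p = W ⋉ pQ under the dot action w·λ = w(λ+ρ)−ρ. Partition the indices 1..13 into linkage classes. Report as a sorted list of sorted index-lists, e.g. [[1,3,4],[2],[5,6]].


C ↔ A_3 under row/col permutation; |W(A_3)| = 24.

Folding the 13 weights λ_j+ρ into Ā_29 (reps in the given 3-coord order):

  λ_1 → (15, 3, 2)
  λ_2 → (16, 2, 4)
  λ_3 → (16, 10, 1)
  λ_4 → (9, 5, 3)
  λ_5 → (15, 3, 2)
  λ_6 → (16, 2, 4)
  λ_7 → (1, 3, 1)
  λ_8 → (1, 3, 1)
  λ_9 → (16, 2, 4)
  λ_10 → (16, 10, 1)
  λ_11 → (1, 3, 1)
  λ_12 → (15, 3, 2)
  λ_13 → (16, 10, 1)

These 13 weights hit 5 W_29-dot-orbits; sizes (3, 3, 3, 1, 3):

[[1, 5, 12], [2, 6, 9], [3, 10, 13], [4], [7, 8, 11]]


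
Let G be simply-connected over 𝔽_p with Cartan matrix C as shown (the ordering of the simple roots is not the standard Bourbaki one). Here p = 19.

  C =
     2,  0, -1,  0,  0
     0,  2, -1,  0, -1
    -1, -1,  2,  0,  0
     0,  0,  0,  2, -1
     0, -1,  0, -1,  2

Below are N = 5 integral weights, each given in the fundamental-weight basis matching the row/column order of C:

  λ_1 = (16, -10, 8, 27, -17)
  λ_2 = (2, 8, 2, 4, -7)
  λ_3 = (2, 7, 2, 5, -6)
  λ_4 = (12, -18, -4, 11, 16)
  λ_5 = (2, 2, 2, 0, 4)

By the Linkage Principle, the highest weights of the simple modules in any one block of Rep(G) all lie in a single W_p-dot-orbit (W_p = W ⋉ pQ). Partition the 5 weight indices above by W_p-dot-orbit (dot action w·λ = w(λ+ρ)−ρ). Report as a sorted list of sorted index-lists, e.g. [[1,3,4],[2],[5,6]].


Type A_5, rank 5, |W|=720; reorder rows/cols to standard.

Each λ_j+ρ reduced to Ā_19; 5-tuples below use C's row order:

  [1] (3, 0, 7, 1, 2) · [2] (3, 3, 3, 1, 5) · [3] (3, 3, 3, 1, 5) · [4] (3, 0, 7, 1, 2) · [5] (3, 3, 3, 1, 5)

The 5 indices split into 2 linkage classes (same alcove rep ⇔ same W_19-dot-orbit):

[[1, 4], [2, 3, 5]]


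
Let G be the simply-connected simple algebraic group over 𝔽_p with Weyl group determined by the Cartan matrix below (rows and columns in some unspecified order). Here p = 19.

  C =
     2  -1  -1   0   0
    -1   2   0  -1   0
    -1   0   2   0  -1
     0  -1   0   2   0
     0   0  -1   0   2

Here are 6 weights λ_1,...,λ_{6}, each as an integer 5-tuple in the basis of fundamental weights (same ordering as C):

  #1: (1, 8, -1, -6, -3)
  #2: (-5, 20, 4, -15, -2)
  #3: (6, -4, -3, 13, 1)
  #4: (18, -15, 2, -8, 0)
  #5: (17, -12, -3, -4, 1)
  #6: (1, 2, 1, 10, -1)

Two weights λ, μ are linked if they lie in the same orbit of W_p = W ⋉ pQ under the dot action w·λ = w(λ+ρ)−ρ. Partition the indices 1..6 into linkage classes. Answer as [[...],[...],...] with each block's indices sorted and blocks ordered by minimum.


Dynkin diagram of C (from the 8 off-diagonal −1 entries): A_5.

Each λ_j+ρ reduced to Ā_19; 5-tuples below use C's row order:

    1: (0, 4, 2, 5, 0)
    2: (2, 3, 2, 11, 0)
    3: (2, 3, 2, 11, 0)
    4: (0, 5, 2, 10, 1)
    5: (2, 3, 2, 11, 0)
    6: (2, 3, 2, 11, 0)

Grouping the 6 weights by Ā_19-representative: 3 linkage classes.

[[1], [2, 3, 5, 6], [4]]


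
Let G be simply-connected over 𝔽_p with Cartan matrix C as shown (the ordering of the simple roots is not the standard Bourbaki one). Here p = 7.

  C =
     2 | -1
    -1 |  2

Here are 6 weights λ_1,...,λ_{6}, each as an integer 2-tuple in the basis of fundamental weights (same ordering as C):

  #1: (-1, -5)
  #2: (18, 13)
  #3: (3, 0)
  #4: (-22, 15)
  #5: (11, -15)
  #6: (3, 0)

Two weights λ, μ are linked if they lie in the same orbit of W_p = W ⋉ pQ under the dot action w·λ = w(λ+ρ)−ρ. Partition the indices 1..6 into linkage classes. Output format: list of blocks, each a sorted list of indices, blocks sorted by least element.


Dynkin diagram of C (from the 2 off-diagonal −1 entries): A_2.

Each λ_j+ρ reduced to Ā_7; 2-tuples below use C's row order:

  1: (4, 0) · 2: (5, 0) · 3: (4, 1) · 4: (5, 0) · 5: (5, 0) · 6: (4, 1)

Partition of {1..6} into 3 W_7-dot-orbits:

[[1], [2, 4, 5], [3, 6]]


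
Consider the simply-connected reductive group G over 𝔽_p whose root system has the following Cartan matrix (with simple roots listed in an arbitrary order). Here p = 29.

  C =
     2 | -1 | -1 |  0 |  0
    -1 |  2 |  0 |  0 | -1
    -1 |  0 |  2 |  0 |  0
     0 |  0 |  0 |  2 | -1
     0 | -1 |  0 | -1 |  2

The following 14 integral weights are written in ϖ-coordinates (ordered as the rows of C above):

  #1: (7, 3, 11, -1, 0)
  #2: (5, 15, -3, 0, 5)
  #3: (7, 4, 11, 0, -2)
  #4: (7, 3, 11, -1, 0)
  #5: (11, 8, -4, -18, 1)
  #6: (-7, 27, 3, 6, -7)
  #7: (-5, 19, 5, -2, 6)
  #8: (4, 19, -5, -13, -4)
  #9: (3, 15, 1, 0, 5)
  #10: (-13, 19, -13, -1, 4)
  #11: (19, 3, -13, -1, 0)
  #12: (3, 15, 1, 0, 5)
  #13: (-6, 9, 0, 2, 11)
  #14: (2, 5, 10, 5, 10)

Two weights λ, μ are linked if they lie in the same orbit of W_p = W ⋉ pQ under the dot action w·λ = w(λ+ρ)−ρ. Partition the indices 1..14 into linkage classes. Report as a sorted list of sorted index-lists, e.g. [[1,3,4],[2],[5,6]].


Type A_5, rank 5, |W|=720; reorder rows/cols to standard.

Ā_29 reps of the 14 weights (A_5, coords as presented):

  1: (8, 4, 12, 0, 1) · 2: (4, 16, 2, 1, 6) · 3: (8, 4, 12, 0, 1) · 4: (8, 4, 12, 0, 1) · 5: (3, 6, 3, 2, 9) · 6: (4, 16, 2, 1, 6) · 7: (4, 16, 2, 1, 6) · 8: (1, 5, 4, 3, 12) · 9: (4, 16, 2, 1, 6) · 10: (8, 4, 12, 0, 1) · 11: (8, 4, 12, 0, 1) · 12: (4, 16, 2, 1, 6) · 13: (1, 5, 4, 3, 12) · 14: (3, 6, 3, 2, 9)

Grouping the 14 weights by Ā_29-representative: 4 linkage classes.

[[1, 3, 4, 10, 11], [2, 6, 7, 9, 12], [5, 14], [8, 13]]


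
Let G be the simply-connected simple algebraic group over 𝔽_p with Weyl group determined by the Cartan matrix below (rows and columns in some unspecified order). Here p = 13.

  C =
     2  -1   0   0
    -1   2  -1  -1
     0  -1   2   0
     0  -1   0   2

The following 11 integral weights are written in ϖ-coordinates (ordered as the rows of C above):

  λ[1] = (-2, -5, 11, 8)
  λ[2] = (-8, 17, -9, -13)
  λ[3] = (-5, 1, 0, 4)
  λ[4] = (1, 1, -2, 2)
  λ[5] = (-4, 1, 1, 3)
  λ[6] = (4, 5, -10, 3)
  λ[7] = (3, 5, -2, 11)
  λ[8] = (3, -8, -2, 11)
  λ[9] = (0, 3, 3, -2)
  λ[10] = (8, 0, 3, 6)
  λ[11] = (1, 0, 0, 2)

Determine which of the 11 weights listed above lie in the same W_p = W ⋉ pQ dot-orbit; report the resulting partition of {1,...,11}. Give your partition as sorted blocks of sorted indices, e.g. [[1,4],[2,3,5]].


Type D_4, rank 4, |W|=192; reorder rows/cols to standard.

λ_j+ρ reflected into Ā_13 (⟨·,θ^∨⟩≤13); 4-tuples as given:

    [1] (1, 3, 4, 1)
    [2] (2, 1, 1, 3)
    [3] (2, 1, 1, 3)
    [4] (2, 1, 1, 3)
    [5] (2, 1, 1, 3)
    [6] (2, 1, 6, 1)
    [7] (1, 3, 4, 1)
    [8] (1, 3, 4, 1)
    [9] (1, 3, 4, 1)
    [10] (1, 3, 4, 1)
    [11] (2, 1, 1, 3)

3 distinct reps among the 11 weights ⇒ 3 W_13-linkage classes:

[[1, 7, 8, 9, 10], [2, 3, 4, 5, 11], [6]]


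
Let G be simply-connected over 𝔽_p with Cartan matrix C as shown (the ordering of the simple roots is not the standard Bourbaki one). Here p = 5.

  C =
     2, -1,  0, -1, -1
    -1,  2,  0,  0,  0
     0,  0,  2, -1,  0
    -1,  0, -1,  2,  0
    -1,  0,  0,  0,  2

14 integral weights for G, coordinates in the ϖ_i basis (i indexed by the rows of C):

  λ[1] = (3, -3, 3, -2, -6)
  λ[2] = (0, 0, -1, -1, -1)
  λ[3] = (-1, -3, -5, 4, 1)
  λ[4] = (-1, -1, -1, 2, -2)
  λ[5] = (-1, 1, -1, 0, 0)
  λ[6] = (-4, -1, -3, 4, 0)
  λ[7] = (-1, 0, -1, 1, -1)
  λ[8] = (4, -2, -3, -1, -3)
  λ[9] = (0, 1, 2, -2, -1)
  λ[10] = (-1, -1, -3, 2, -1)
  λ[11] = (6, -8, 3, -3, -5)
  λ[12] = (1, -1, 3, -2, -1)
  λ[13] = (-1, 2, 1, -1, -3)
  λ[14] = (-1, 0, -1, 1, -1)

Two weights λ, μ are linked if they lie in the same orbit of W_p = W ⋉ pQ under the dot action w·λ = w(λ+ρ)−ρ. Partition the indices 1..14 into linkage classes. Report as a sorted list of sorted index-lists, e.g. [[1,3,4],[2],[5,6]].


Dynkin diagram of C (from the 8 off-diagonal −1 entries): D_5.

W_5-reps of the 14 weights in Ā_5 (same 5-coord order as C):

    1: (1, 1, 0, 0, 0)
    2: (1, 1, 0, 0, 0)
    3: (0, 0, 2, 1, 0)
    4: (0, 1, 0, 2, 0)
    5: (0, 2, 0, 1, 1)
    6: (0, 1, 0, 2, 0)
    7: (0, 1, 0, 2, 0)
    8: (0, 1, 0, 0, 2)
    9: (0, 2, 2, 0, 0)
    10: (0, 0, 2, 1, 0)
    11: (1, 1, 0, 0, 0)
    12: (0, 0, 2, 1, 0)
    13: (0, 1, 0, 2, 0)
    14: (0, 1, 0, 2, 0)

6 distinct reps among the 14 weights ⇒ 6 W_5-linkage classes:

[[1, 2, 11], [3, 10, 12], [4, 6, 7, 13, 14], [5], [8], [9]]


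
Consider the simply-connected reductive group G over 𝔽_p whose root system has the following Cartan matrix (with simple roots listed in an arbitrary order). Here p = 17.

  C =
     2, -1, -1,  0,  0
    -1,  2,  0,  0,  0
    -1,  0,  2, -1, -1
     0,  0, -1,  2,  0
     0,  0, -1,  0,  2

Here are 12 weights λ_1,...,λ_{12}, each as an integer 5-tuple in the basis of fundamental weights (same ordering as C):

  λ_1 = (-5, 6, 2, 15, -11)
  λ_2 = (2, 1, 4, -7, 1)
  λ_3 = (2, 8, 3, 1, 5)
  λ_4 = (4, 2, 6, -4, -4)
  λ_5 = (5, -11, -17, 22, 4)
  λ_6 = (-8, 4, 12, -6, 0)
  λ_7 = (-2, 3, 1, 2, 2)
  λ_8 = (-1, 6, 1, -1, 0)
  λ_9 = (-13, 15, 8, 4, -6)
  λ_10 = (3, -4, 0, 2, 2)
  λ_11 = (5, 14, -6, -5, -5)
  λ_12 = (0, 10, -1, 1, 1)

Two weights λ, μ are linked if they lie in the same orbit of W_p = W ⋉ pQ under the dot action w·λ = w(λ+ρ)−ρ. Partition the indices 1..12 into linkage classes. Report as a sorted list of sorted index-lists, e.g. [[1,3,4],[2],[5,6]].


D_5 Cartan matrix, 5 simple roots permuted; ρ=(1,1,1,1,1).

W_17-reps of the 12 weights in Ā_17 (same 5-coord order as C):

  λ_1 → (2, 2, 1, 5, 1)
  λ_2 → (2, 2, 1, 5, 1)
  λ_3 → (2, 2, 1, 5, 1)
  λ_4 → (1, 3, 1, 3, 3)
  λ_5 → (2, 2, 1, 5, 1)
  λ_6 → (2, 2, 1, 5, 1)
  λ_7 → (1, 3, 1, 3, 3)
  λ_8 → (0, 7, 2, 0, 1)
  λ_9 → (1, 3, 1, 3, 3)
  λ_10 → (1, 3, 1, 3, 3)
  λ_11 → (1, 3, 1, 3, 3)
  λ_12 → (1, 11, 0, 2, 2)

4 distinct reps among the 12 weights ⇒ 4 W_17-linkage classes:

[[1, 2, 3, 5, 6], [4, 7, 9, 10, 11], [8], [12]]


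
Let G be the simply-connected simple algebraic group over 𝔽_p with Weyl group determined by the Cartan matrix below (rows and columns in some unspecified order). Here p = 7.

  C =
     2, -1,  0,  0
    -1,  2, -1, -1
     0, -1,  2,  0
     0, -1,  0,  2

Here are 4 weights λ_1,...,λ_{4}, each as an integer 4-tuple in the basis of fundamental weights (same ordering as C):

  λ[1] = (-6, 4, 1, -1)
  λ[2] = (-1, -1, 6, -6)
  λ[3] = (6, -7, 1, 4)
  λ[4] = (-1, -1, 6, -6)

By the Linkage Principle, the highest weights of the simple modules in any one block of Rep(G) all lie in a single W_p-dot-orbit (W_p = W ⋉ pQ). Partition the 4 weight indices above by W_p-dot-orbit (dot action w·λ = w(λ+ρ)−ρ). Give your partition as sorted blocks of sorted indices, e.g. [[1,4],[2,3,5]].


Dynkin diagram of C (from the 6 off-diagonal −1 entries): D_4.

Alcove-folded reps (p=7, 4 weights, presented ϖ-order):

    1: (5, 0, 2, 0)
    2: (5, 0, 2, 0)
    3: (1, 0, 4, 1)
    4: (5, 0, 2, 0)

Linkage partition of the 4 weights (2 classes, p=7):

[[1, 2, 4], [3]]


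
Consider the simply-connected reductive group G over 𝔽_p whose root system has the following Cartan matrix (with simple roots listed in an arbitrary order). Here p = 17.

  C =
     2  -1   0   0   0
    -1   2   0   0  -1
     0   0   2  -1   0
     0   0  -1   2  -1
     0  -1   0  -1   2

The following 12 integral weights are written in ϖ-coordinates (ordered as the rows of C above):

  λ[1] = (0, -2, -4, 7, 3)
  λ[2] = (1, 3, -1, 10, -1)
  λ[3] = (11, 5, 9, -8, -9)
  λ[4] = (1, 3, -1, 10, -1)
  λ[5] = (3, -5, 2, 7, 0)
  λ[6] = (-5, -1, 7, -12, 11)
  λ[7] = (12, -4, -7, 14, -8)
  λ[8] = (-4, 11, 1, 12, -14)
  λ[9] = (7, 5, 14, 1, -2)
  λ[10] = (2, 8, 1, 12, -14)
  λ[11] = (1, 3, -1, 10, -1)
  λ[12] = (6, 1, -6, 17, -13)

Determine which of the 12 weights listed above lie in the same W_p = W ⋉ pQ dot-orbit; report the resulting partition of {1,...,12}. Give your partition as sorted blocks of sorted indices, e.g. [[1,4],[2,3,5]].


Root system A_5: the 5×5 matrix C matches after relabeling.

λ_j+ρ reflected into Ā_17 (⟨·,θ^∨⟩≤17); 5-tuples as given:

  [1] (0, 1, 3, 5, 3)
  [2] (2, 4, 0, 11, 0)
  [3] (2, 7, 4, 1, 2)
  [4] (2, 4, 0, 11, 0)
  [5] (0, 1, 3, 5, 3)
  [6] (0, 1, 3, 5, 3)
  [7] (2, 7, 4, 1, 2)
  [8] (1, 3, 2, 0, 9)
  [9] (5, 0, 2, 1, 1)
  [10] (1, 3, 2, 0, 9)
  [11] (2, 4, 0, 11, 0)
  [12] (2, 7, 4, 1, 2)

The 12 indices split into 5 linkage classes (same alcove rep ⇔ same W_17-dot-orbit):

[[1, 5, 6], [2, 4, 11], [3, 7, 12], [8, 10], [9]]


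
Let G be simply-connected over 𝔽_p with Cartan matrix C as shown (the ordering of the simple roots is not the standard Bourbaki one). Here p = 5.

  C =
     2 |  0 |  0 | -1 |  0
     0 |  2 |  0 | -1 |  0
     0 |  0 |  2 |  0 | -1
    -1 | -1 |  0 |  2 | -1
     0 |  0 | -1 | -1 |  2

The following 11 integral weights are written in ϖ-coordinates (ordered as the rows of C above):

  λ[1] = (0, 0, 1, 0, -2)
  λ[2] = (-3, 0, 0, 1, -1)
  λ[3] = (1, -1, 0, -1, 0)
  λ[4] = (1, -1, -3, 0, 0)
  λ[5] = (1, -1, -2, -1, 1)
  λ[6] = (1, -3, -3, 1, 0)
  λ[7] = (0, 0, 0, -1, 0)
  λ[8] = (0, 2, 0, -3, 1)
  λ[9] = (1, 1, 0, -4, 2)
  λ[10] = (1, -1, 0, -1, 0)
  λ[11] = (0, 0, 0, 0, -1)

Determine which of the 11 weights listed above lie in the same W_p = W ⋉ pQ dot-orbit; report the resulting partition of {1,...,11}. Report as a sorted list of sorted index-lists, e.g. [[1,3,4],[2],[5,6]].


C ↔ D_5 under row/col permutation; |W(D_5)| = 1920.

W_5-reps of the 11 weights in Ā_5 (same 5-coord order as C):

  1: (1, 1, 1, 0, 1) · 2: (2, 1, 1, 0, 0) · 3: (2, 0, 1, 0, 1) · 4: (2, 0, 1, 0, 1) · 5: (2, 0, 1, 0, 1) · 6: (1, 1, 1, 1, 0) · 7: (1, 1, 1, 0, 1) · 8: (1, 1, 1, 1, 0) · 9: (1, 1, 1, 1, 0) · 10: (2, 0, 1, 0, 1) · 11: (1, 1, 1, 1, 0)

The 11 indices split into 4 linkage classes (same alcove rep ⇔ same W_5-dot-orbit):

[[1, 7], [2], [3, 4, 5, 10], [6, 8, 9, 11]]


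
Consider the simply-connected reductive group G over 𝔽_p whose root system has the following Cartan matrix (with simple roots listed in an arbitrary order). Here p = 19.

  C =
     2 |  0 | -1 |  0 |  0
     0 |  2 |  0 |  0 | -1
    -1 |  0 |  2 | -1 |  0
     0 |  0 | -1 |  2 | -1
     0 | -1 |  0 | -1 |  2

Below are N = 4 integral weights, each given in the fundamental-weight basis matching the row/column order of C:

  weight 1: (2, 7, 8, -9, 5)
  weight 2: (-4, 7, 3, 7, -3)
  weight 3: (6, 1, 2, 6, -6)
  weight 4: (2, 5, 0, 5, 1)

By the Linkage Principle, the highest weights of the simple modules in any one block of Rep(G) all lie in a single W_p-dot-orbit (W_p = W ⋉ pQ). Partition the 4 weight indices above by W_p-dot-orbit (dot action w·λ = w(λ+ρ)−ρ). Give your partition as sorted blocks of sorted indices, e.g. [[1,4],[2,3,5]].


Type A_5, rank 5, |W|=720; reorder rows/cols to standard.

Each λ_j+ρ reduced to Ā_19; 5-tuples below use C's row order:

  λ_1 → (3, 6, 1, 6, 2)
  λ_2 → (3, 6, 1, 6, 2)
  λ_3 → (7, 3, 3, 2, 2)
  λ_4 → (3, 6, 1, 6, 2)

2 distinct reps among the 4 weights ⇒ 2 W_19-linkage classes:

[[1, 2, 4], [3]]


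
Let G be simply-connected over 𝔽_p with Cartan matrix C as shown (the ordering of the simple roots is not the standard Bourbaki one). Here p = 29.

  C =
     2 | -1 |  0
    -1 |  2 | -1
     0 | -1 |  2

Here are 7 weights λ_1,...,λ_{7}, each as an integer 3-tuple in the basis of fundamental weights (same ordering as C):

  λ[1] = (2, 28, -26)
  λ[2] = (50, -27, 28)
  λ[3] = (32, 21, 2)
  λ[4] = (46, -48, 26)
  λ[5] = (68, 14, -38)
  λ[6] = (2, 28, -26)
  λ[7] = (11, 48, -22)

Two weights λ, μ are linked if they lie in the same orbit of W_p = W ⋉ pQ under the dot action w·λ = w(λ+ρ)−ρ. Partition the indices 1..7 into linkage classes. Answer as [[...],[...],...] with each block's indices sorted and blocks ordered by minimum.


Root system A_3: the 3×3 matrix C matches after relabeling.

Folding the 7 weights λ_j+ρ into Ā_29 (reps in the given 3-coord order):

    [1] (0, 4, 22)
    [2] (0, 4, 22)
    [3] (0, 4, 22)
    [4] (18, 9, 2)
    [5] (7, 8, 3)
    [6] (0, 4, 22)
    [7] (17, 3, 8)

Partition of {1..7} into 4 W_29-dot-orbits:

[[1, 2, 3, 6], [4], [5], [7]]


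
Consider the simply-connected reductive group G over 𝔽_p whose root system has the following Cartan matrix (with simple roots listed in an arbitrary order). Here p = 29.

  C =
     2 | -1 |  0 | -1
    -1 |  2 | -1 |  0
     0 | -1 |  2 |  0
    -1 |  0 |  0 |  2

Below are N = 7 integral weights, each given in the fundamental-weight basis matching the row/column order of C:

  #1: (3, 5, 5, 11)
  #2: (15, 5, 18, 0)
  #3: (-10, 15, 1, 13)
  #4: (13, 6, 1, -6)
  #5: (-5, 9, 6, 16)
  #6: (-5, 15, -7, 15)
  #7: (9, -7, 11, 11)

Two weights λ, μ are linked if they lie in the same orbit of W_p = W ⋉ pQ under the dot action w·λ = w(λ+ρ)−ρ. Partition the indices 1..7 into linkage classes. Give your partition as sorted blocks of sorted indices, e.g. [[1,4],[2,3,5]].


Root system A_4: the 4×4 matrix C matches after relabeling.

Folding the 7 weights λ_j+ρ into Ā_29 (reps in the given 4-coord order):

    λ_1+ρ ↦ (4, 6, 6, 12)
    λ_2+ρ ↦ (4, 6, 6, 12)
    λ_3+ρ ↦ (9, 7, 2, 5)
    λ_4+ρ ↦ (9, 7, 2, 5)
    λ_5+ρ ↦ (4, 6, 6, 12)
    λ_6+ρ ↦ (4, 6, 6, 12)
    λ_7+ρ ↦ (4, 6, 6, 12)

2 distinct reps among the 7 weights ⇒ 2 W_29-linkage classes:

[[1, 2, 5, 6, 7], [3, 4]]


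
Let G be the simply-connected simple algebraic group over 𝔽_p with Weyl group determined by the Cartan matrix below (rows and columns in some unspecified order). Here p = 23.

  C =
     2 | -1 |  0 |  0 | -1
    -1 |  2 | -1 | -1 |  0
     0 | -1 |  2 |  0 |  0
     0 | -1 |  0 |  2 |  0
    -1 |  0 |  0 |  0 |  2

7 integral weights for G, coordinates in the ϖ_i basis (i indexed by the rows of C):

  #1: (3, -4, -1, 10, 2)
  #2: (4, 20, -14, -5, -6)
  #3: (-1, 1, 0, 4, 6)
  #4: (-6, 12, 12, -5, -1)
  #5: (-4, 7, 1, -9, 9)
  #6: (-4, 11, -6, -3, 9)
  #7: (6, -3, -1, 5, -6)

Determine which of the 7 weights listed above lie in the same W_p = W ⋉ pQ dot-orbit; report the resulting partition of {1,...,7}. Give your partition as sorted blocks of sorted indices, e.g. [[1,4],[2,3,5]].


D_5 Cartan matrix, 5 simple roots permuted; ρ=(1,1,1,1,1).

λ_j+ρ reflected into Ā_23 (⟨·,θ^∨⟩≤23); 5-tuples as given:

  [1] (1, 0, 3, 8, 3)
  [2] (2, 3, 10, 1, 2)
  [3] (0, 2, 1, 5, 7)
  [4] (2, 3, 10, 1, 2)
  [5] (0, 2, 1, 5, 7)
  [6] (2, 2, 5, 2, 7)
  [7] (0, 0, 2, 4, 5)

5 distinct reps among the 7 weights ⇒ 5 W_23-linkage classes:

[[1], [2, 4], [3, 5], [6], [7]]


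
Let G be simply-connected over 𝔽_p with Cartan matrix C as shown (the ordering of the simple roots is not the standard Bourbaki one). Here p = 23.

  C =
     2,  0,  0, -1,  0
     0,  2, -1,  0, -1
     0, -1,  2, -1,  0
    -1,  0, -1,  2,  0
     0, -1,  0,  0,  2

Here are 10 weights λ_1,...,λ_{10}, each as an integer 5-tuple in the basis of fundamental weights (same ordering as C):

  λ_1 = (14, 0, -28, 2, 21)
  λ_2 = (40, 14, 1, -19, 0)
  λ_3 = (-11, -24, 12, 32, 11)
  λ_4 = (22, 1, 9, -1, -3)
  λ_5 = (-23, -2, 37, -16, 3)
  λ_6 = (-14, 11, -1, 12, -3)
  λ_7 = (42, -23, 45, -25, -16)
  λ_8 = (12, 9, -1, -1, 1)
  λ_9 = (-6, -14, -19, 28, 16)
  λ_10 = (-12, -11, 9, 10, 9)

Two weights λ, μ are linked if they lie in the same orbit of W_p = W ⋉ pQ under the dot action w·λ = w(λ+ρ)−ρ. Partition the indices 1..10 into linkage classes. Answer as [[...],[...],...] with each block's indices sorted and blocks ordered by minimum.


Root system A_5: the 5×5 matrix C matches after relabeling.

Alcove-folded reps (p=23, 10 weights, presented ϖ-order):

  [1] (3, 0, 14, 5, 1);  [2] (5, 15, 2, 0, 1);  [3] (11, 10, 0, 0, 0);  [4] (11, 10, 0, 0, 0);  [5] (3, 0, 14, 5, 1);  [6] (11, 10, 0, 0, 0);  [7] (3, 0, 14, 5, 1);  [8] (11, 10, 0, 0, 0);  [9] (5, 4, 5, 1, 6);  [10] (11, 10, 0, 0, 0)

These 10 weights hit 4 W_23-dot-orbits; sizes (3, 1, 5, 1):

[[1, 5, 7], [2], [3, 4, 6, 8, 10], [9]]


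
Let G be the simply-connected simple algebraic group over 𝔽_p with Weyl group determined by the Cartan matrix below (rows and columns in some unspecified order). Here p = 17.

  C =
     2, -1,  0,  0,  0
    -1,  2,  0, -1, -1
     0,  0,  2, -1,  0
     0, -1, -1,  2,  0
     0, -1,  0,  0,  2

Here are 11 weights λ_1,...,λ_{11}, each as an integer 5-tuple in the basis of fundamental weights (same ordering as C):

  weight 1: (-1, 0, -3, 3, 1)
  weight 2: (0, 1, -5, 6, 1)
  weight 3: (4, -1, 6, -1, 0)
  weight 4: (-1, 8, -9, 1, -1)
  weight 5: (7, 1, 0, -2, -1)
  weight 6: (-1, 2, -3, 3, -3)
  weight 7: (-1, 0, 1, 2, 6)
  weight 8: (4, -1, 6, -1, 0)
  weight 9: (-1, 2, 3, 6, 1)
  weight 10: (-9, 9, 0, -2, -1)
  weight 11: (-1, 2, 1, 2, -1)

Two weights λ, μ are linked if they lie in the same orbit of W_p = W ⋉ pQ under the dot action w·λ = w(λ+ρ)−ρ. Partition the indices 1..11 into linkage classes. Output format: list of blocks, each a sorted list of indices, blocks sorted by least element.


Cartan matrix: type D_5 (|W|=1920); un-permuting the 5 rows.

W_17-reps of the 11 weights in Ā_17 (same 5-coord order as C):

  λ_1 → (0, 1, 2, 2, 2);  λ_2 → (1, 2, 4, 3, 2);  λ_3 → (5, 0, 7, 0, 1);  λ_4 → (0, 3, 2, 3, 0);  λ_5 → (8, 1, 0, 1, 0);  λ_6 → (0, 1, 2, 2, 2);  λ_7 → (0, 1, 2, 3, 7);  λ_8 → (5, 0, 7, 0, 1);  λ_9 → (0, 1, 2, 2, 2);  λ_10 → (8, 1, 0, 1, 0);  λ_11 → (0, 3, 2, 3, 0)

The 11 indices split into 6 linkage classes (same alcove rep ⇔ same W_17-dot-orbit):

[[1, 6, 9], [2], [3, 8], [4, 11], [5, 10], [7]]


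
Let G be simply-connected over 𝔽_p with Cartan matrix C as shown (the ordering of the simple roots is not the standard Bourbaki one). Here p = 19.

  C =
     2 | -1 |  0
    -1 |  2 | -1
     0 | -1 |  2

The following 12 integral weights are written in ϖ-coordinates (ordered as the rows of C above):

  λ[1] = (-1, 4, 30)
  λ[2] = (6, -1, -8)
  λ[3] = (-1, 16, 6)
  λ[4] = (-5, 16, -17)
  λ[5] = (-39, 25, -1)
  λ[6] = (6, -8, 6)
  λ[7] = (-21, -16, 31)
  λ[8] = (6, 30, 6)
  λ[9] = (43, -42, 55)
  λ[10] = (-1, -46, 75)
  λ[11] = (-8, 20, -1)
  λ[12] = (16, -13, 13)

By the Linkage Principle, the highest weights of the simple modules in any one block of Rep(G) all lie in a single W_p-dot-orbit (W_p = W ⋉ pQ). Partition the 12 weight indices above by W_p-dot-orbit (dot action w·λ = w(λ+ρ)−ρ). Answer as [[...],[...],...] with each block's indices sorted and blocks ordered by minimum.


Cartan matrix: type A_3 (|W|=24); un-permuting the 3 rows.

Each λ_j+ρ reduced to Ā_19; 3-tuples below use C's row order:

  1: (5, 12, 2);  2: (0, 7, 0);  3: (5, 12, 2);  4: (1, 3, 13);  5: (0, 7, 0);  6: (0, 7, 0);  7: (1, 3, 13);  8: (0, 7, 0);  9: (1, 3, 13);  10: (0, 7, 0);  11: (5, 12, 2);  12: (5, 12, 2)

Linkage partition of the 12 weights (3 classes, p=19):

[[1, 3, 11, 12], [2, 5, 6, 8, 10], [4, 7, 9]]


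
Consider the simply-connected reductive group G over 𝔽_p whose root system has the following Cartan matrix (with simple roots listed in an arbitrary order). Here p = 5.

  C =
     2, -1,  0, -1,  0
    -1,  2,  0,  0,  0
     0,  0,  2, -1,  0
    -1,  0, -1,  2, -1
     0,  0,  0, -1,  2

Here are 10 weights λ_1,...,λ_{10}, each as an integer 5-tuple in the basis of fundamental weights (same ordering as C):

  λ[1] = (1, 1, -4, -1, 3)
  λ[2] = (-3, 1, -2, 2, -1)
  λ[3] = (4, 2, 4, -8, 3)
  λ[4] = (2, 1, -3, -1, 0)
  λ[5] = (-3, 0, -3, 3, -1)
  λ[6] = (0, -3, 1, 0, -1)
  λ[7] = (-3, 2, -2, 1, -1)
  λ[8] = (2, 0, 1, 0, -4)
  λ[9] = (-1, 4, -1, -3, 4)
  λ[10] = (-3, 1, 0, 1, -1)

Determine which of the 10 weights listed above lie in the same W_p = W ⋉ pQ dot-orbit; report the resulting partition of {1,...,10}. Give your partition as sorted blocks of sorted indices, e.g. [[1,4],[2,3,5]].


Dynkin diagram of C (from the 8 off-diagonal −1 entries): D_5.

Alcove-folded reps (p=5, 10 weights, presented ϖ-order):

    1: (1, 1, 0, 0, 1)
    2: (2, 0, 1, 0, 0)
    3: (2, 0, 1, 0, 0)
    4: (1, 1, 0, 0, 1)
    5: (1, 1, 2, 0, 0)
    6: (1, 1, 2, 0, 0)
    7: (1, 1, 0, 0, 1)
    8: (1, 1, 0, 0, 1)
    9: (2, 0, 1, 0, 0)
    10: (2, 0, 1, 0, 0)

Linkage partition of the 10 weights (3 classes, p=5):

[[1, 4, 7, 8], [2, 3, 9, 10], [5, 6]]


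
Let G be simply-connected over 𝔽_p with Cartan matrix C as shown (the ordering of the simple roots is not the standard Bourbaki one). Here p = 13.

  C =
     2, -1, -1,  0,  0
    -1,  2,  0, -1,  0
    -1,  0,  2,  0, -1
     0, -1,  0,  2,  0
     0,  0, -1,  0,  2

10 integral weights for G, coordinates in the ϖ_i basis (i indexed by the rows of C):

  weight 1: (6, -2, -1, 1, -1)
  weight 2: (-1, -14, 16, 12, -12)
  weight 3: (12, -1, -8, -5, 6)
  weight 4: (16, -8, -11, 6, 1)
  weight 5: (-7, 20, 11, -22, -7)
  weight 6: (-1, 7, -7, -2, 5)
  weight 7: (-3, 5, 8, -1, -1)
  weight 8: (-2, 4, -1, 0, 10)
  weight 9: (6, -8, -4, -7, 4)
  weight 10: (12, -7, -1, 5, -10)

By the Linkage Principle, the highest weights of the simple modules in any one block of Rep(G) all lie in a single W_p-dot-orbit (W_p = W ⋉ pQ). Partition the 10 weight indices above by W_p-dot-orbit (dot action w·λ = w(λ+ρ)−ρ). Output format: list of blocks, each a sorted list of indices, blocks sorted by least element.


A_5 Cartan matrix, 5 simple roots permuted; ρ=(1,1,1,1,1).

Folding the 10 weights λ_j+ρ into Ā_13 (reps in the given 5-coord order):

    λ_1+ρ ↦ (6, 1, 0, 1, 0)
    λ_2+ρ ↦ (2, 4, 7, 0, 0)
    λ_3+ρ ↦ (2, 4, 7, 0, 0)
    λ_4+ρ ↦ (0, 3, 2, 4, 4)
    λ_5+ρ ↦ (6, 1, 0, 1, 0)
    λ_6+ρ ↦ (6, 1, 0, 1, 0)
    λ_7+ρ ↦ (2, 4, 7, 0, 0)
    λ_8+ρ ↦ (0, 2, 1, 2, 7)
    λ_9+ρ ↦ (0, 3, 2, 4, 4)
    λ_10+ρ ↦ (2, 4, 7, 0, 0)

Linkage partition of the 10 weights (4 classes, p=13):

[[1, 5, 6], [2, 3, 7, 10], [4, 9], [8]]


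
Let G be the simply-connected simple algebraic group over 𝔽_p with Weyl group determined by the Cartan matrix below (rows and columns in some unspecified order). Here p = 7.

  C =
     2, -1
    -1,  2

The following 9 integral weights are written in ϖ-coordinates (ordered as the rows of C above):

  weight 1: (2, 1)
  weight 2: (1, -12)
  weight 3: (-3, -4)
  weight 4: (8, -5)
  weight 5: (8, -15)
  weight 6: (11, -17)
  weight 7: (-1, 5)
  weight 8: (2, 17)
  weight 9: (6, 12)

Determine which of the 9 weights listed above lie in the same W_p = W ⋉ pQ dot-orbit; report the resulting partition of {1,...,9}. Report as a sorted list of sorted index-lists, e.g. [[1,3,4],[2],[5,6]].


Cartan matrix: type A_2 (|W|=6); un-permuting the 2 rows.

Folding the 9 weights λ_j+ρ into Ā_7 (reps in the given 2-coord order):

    λ_1+ρ ↦ (3, 2)
    λ_2+ρ ↦ (3, 2)
    λ_3+ρ ↦ (3, 2)
    λ_4+ρ ↦ (3, 2)
    λ_5+ρ ↦ (2, 0)
    λ_6+ρ ↦ (3, 2)
    λ_7+ρ ↦ (0, 6)
    λ_8+ρ ↦ (0, 3)
    λ_9+ρ ↦ (0, 6)

These 9 weights hit 4 W_7-dot-orbits; sizes (5, 1, 2, 1):

[[1, 2, 3, 4, 6], [5], [7, 9], [8]]


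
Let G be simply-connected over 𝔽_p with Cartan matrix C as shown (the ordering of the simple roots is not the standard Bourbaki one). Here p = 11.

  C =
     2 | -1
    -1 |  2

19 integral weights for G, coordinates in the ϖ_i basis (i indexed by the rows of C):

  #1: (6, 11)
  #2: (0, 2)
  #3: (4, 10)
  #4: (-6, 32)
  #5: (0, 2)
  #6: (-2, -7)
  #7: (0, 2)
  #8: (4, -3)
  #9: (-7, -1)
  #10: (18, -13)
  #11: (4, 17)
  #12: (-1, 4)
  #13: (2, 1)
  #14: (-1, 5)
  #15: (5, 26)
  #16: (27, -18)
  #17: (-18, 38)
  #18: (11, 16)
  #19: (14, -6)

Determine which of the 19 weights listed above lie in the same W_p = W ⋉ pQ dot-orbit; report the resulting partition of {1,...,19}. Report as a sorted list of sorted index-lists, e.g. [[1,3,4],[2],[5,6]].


C ↔ A_2 under row/col permutation; |W(A_2)| = 6.

W_11-reps of the 19 weights in Ā_11 (same 2-coord order as C):

    [1] (1, 3)
    [2] (1, 3)
    [3] (0, 6)
    [4] (0, 5)
    [5] (1, 3)
    [6] (6, 1)
    [7] (1, 3)
    [8] (3, 2)
    [9] (0, 6)
    [10] (1, 3)
    [11] (6, 1)
    [12] (0, 5)
    [13] (3, 2)
    [14] (0, 6)
    [15] (0, 6)
    [16] (0, 6)
    [17] (0, 5)
    [18] (1, 6)
    [19] (6, 1)

Grouping the 19 weights by Ā_11-representative: 6 linkage classes.

[[1, 2, 5, 7, 10], [3, 9, 14, 15, 16], [4, 12, 17], [6, 11, 19], [8, 13], [18]]


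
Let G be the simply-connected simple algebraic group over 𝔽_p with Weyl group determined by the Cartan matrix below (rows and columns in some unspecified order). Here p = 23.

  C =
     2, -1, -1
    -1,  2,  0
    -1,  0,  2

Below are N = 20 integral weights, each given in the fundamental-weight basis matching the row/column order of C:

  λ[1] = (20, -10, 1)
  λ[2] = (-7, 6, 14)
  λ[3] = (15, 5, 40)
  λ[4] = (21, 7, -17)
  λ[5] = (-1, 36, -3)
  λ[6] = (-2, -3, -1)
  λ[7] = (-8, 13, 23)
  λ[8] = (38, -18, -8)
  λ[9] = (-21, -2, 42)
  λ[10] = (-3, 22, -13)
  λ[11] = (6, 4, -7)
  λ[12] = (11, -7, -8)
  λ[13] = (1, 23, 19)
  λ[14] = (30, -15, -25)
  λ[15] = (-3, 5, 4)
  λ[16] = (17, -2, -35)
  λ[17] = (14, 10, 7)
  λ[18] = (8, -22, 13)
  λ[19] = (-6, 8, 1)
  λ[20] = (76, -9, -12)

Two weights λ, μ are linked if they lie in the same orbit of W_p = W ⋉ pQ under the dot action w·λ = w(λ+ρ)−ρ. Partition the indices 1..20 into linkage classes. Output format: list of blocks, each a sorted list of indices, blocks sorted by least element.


Type A_3, rank 3, |W|=24; reorder rows/cols to standard.

Ā_23 reps of the 20 weights (A_3, coords as presented):

    1: (12, 9, 2)
    2: (6, 1, 9)
    3: (1, 5, 6)
    4: (6, 1, 9)
    5: (12, 9, 2)
    6: (1, 0, 2)
    7: (6, 1, 9)
    8: (6, 1, 9)
    9: (1, 0, 2)
    10: (12, 9, 2)
    11: (1, 5, 6)
    12: (1, 5, 6)
    13: (1, 0, 2)
    14: (6, 1, 9)
    15: (2, 4, 3)
    16: (1, 5, 6)
    17: (12, 0, 3)
    18: (12, 9, 2)
    19: (2, 4, 3)
    20: (12, 0, 3)

The 20 indices split into 6 linkage classes (same alcove rep ⇔ same W_23-dot-orbit):

[[1, 5, 10, 18], [2, 4, 7, 8, 14], [3, 11, 12, 16], [6, 9, 13], [15, 19], [17, 20]]


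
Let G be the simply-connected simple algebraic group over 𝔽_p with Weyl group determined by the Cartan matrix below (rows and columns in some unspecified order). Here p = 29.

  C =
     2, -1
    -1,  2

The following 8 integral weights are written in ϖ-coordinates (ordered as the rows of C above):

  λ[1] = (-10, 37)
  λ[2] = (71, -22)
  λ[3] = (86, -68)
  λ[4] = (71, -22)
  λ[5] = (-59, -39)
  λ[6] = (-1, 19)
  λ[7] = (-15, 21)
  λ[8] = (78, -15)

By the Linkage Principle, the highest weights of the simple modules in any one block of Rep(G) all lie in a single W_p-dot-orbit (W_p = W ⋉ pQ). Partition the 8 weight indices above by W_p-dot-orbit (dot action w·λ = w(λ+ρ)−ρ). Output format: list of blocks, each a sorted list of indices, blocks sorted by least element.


Cartan matrix: type A_2 (|W|=6); un-permuting the 2 rows.

Folding the 8 weights λ_j+ρ into Ā_29 (reps in the given 2-coord order):

  λ_1+ρ ↦ (0, 20) · λ_2+ρ ↦ (14, 8) · λ_3+ρ ↦ (0, 20) · λ_4+ρ ↦ (14, 8) · λ_5+ρ ↦ (0, 20) · λ_6+ρ ↦ (0, 20) · λ_7+ρ ↦ (14, 8) · λ_8+ρ ↦ (14, 8)

Partition of {1..8} into 2 W_29-dot-orbits:

[[1, 3, 5, 6], [2, 4, 7, 8]]


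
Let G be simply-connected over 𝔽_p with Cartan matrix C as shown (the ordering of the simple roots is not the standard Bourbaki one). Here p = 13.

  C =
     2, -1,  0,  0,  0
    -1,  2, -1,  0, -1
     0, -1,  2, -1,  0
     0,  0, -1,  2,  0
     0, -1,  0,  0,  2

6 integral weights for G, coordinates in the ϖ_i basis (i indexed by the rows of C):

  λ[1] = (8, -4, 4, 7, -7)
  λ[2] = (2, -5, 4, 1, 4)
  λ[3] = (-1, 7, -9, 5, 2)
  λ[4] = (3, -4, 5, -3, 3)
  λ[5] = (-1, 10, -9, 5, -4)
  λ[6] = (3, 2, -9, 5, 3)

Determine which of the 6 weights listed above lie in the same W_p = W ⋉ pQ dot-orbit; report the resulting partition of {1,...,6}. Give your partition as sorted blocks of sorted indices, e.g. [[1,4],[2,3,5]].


Dynkin diagram of C (from the 8 off-diagonal −1 entries): D_5.

Each λ_j+ρ reduced to Ā_13; 5-tuples below use C's row order:

  1: (0, 0, 2, 2, 3) · 2: (1, 3, 1, 2, 1) · 3: (0, 0, 2, 2, 3) · 4: (1, 3, 1, 2, 1) · 5: (0, 0, 2, 2, 3) · 6: (1, 3, 1, 2, 1)

Linkage partition of the 6 weights (2 classes, p=13):

[[1, 3, 5], [2, 4, 6]]


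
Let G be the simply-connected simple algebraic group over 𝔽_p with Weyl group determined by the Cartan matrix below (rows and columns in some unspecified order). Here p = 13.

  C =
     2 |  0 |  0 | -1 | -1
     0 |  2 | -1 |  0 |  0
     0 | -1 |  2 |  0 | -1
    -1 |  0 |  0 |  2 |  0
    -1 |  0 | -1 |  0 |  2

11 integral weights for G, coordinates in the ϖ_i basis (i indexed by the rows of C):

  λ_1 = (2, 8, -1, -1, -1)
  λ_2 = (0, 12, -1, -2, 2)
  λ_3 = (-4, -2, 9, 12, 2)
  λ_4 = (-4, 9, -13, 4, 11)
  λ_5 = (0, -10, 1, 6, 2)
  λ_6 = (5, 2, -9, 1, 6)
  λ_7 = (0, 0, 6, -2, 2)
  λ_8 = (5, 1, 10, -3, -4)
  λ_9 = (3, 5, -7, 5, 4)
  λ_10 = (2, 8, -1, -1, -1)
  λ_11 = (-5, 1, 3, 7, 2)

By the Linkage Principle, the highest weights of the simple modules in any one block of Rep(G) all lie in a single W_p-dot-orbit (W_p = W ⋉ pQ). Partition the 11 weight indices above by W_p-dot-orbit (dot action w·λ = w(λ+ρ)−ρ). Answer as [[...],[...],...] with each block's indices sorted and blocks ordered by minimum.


Dynkin diagram of C (from the 8 off-diagonal −1 entries): A_5.

Ā_13 reps of the 11 weights (A_5, coords as presented):

    λ_1+ρ ↦ (3, 9, 0, 0, 0)
    λ_2+ρ ↦ (3, 9, 0, 0, 0)
    λ_3+ρ ↦ (3, 9, 0, 0, 0)
    λ_4+ρ ↦ (0, 1, 7, 1, 3)
    λ_5+ρ ↦ (3, 2, 3, 4, 1)
    λ_6+ρ ↦ (5, 3, 2, 0, 1)
    λ_7+ρ ↦ (0, 1, 7, 1, 3)
    λ_8+ρ ↦ (0, 1, 7, 1, 3)
    λ_9+ρ ↦ (3, 2, 3, 4, 1)
    λ_10+ρ ↦ (3, 9, 0, 0, 0)
    λ_11+ρ ↦ (3, 2, 3, 4, 1)

Partition of {1..11} into 4 W_13-dot-orbits:

[[1, 2, 3, 10], [4, 7, 8], [5, 9, 11], [6]]


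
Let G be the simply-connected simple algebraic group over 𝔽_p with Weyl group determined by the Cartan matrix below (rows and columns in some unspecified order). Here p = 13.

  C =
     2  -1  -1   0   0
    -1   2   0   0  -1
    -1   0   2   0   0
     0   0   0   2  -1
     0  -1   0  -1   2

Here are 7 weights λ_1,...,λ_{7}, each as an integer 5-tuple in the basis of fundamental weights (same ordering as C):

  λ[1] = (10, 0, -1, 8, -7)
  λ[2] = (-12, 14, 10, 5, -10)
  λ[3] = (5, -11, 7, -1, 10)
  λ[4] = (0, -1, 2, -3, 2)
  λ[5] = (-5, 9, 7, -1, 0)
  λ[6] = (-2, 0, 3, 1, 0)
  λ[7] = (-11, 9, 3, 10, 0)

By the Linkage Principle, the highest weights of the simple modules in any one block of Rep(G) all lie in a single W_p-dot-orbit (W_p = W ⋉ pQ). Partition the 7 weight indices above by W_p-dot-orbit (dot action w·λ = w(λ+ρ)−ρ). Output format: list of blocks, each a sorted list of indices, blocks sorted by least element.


Cartan matrix: type A_5 (|W|=720); un-permuting the 5 rows.

Each λ_j+ρ reduced to Ā_13; 5-tuples below use C's row order:

    λ_1 → (4, 5, 2, 1, 1)
    λ_2 → (4, 5, 2, 1, 1)
    λ_3 → (4, 5, 2, 1, 1)
    λ_4 → (1, 0, 3, 2, 1)
    λ_5 → (4, 5, 2, 1, 1)
    λ_6 → (1, 0, 3, 2, 1)
    λ_7 → (1, 0, 3, 2, 1)

Partition of {1..7} into 2 W_13-dot-orbits:

[[1, 2, 3, 5], [4, 6, 7]]


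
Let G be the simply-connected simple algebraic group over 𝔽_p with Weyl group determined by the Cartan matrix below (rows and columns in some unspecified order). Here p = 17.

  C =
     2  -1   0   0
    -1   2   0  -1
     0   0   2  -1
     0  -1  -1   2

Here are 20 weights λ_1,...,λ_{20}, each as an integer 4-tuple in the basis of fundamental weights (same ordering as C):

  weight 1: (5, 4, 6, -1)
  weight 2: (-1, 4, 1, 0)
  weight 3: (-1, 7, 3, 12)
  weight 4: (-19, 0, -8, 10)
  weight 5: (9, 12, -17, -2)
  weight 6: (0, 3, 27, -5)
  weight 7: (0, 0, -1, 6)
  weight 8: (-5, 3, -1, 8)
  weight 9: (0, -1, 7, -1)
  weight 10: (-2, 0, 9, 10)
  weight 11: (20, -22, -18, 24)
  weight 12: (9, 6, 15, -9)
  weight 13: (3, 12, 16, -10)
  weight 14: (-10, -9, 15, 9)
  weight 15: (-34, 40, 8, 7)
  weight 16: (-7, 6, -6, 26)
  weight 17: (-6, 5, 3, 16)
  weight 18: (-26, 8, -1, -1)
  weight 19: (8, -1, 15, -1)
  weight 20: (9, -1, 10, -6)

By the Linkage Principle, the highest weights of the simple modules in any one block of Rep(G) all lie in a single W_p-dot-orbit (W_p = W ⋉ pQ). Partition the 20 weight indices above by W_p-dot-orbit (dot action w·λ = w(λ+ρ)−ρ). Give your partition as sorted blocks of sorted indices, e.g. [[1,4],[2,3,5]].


Cartan matrix: type A_4 (|W|=120); un-permuting the 4 rows.

Folding the 20 weights λ_j+ρ into Ā_17 (reps in the given 4-coord order):

  [1] (5, 5, 6, 0) · [2] (0, 5, 2, 1) · [3] (4, 0, 0, 9) · [4] (0, 4, 5, 7) · [5] (0, 4, 5, 7) · [6] (0, 4, 5, 7) · [7] (1, 1, 0, 7) · [8] (4, 0, 0, 9) · [9] (1, 0, 8, 0) · [10] (0, 4, 5, 7) · [11] (4, 0, 0, 9) · [12] (1, 1, 0, 7) · [13] (4, 0, 0, 9) · [14] (1, 1, 0, 7) · [15] (1, 1, 0, 7) · [16] (5, 5, 6, 0) · [17] (0, 4, 5, 7) · [18] (1, 0, 8, 0) · [19] (1, 0, 8, 0) · [20] (5, 5, 6, 0)

6 distinct reps among the 20 weights ⇒ 6 W_17-linkage classes:

[[1, 16, 20], [2], [3, 8, 11, 13], [4, 5, 6, 10, 17], [7, 12, 14, 15], [9, 18, 19]]
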